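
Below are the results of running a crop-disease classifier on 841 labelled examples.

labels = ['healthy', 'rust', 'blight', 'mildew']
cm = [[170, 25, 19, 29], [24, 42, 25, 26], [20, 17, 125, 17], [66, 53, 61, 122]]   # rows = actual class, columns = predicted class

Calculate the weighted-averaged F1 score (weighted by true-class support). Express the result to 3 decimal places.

0.541

Per-class F1 score (2·TP/(2·TP+FP+FN)):
  healthy: TP=170, FP=24+20+66=110, FN=25+19+29=73 → 340/523 = 0.6501
  rust: TP=42, FP=25+17+53=95, FN=24+25+26=75 → 84/254 = 0.3307
  blight: TP=125, FP=19+25+61=105, FN=20+17+17=54 → 250/409 = 0.6112
  mildew: TP=122, FP=29+26+17=72, FN=66+53+61=180 → 244/496 = 0.4919
Weighted-F1 score = Σ (supportᵢ/N)·F1 scoreᵢ with N=841: (243/841)·0.6501 + (117/841)·0.3307 + (179/841)·0.6112 + (302/841)·0.4919 = 0.541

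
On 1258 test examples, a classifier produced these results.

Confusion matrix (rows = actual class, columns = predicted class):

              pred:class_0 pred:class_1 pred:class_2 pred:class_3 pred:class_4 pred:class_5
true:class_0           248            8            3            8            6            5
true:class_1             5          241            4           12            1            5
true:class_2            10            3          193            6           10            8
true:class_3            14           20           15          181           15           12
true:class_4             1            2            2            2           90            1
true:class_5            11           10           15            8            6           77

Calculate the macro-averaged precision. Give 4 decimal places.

0.7981

Per-class precision (TP/(TP+FP)):
  class_0: TP=248, FP=5+10+14+1+11=41 → 248/289 = 0.85813
  class_1: TP=241, FP=8+3+20+2+10=43 → 241/284 = 0.84859
  class_2: TP=193, FP=3+4+15+2+15=39 → 193/232 = 0.83190
  class_3: TP=181, FP=8+12+6+2+8=36 → 181/217 = 0.83410
  class_4: TP=90, FP=6+1+10+15+6=38 → 90/128 = 0.70313
  class_5: TP=77, FP=5+5+8+12+1=31 → 77/108 = 0.71296
Macro-precision = mean = (0.85813 + 0.84859 + 0.83190 + 0.83410 + 0.70313 + 0.71296) / 6 = 0.7981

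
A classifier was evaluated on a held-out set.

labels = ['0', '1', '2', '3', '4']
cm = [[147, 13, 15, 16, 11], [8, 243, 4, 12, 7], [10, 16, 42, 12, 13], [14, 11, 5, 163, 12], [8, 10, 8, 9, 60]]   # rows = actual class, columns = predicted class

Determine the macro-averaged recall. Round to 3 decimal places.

Per-class recall (TP/(TP+FN)):
  0: TP=147, FN=13+15+16+11=55 → 147/202 = 0.7277
  1: TP=243, FN=8+4+12+7=31 → 243/274 = 0.8869
  2: TP=42, FN=10+16+12+13=51 → 42/93 = 0.4516
  3: TP=163, FN=14+11+5+12=42 → 163/205 = 0.7951
  4: TP=60, FN=8+10+8+9=35 → 60/95 = 0.6316
Macro-recall = mean = (0.7277 + 0.8869 + 0.4516 + 0.7951 + 0.6316) / 5 = 0.699

0.699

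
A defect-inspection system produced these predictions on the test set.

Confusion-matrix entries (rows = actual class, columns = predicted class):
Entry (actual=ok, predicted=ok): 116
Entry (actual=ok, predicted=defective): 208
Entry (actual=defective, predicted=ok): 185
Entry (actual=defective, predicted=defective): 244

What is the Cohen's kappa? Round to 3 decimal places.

-0.074

Observed agreement pₒ = trace/N = 360/753 = 0.4781
Expected agreement pₑ = Σ (rowᵢ·colᵢ)/N² = (324·301 + 429·452)/753² = 0.5140
κ = (pₒ − pₑ)/(1 − pₑ) = (0.4781 − 0.5140)/(1 − 0.5140) = -0.074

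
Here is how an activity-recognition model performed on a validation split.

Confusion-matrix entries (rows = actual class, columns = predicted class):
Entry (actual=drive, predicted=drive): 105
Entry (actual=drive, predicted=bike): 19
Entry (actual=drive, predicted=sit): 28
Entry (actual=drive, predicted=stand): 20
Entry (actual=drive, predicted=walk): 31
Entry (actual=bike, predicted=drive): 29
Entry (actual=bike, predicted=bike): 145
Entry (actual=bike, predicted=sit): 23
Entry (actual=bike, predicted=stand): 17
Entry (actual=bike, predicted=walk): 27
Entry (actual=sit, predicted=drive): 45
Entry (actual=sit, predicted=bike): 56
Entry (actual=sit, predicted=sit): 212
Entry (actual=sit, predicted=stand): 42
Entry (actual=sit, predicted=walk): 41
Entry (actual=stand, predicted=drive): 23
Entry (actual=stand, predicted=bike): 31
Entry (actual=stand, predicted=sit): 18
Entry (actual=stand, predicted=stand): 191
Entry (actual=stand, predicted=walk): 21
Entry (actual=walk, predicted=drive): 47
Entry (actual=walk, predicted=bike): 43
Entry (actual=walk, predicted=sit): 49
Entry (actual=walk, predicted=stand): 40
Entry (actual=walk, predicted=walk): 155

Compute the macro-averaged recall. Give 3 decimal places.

Per-class recall (TP/(TP+FN)):
  drive: TP=105, FN=19+28+20+31=98 → 105/203 = 0.5172
  bike: TP=145, FN=29+23+17+27=96 → 145/241 = 0.6017
  sit: TP=212, FN=45+56+42+41=184 → 212/396 = 0.5354
  stand: TP=191, FN=23+31+18+21=93 → 191/284 = 0.6725
  walk: TP=155, FN=47+43+49+40=179 → 155/334 = 0.4641
Macro-recall = mean = (0.5172 + 0.6017 + 0.5354 + 0.6725 + 0.4641) / 5 = 0.558

0.558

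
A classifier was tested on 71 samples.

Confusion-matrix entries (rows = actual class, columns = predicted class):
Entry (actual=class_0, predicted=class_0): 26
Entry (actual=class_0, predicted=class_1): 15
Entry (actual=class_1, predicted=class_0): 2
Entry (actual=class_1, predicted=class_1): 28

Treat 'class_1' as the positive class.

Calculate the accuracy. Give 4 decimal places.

0.7606

Accuracy = (TP+TN)/N = (28+26)/71 = 0.7606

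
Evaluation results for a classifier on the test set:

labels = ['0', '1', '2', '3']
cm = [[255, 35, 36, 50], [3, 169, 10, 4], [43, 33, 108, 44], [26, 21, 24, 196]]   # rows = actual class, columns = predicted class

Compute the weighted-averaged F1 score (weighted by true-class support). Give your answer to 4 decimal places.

0.6833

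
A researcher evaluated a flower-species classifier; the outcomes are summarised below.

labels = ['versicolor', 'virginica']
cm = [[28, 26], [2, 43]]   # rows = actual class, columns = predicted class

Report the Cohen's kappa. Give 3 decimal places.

0.454

Observed agreement pₒ = trace/N = 71/99 = 0.7172
Expected agreement pₑ = Σ (rowᵢ·colᵢ)/N² = (54·30 + 45·69)/99² = 0.4821
κ = (pₒ − pₑ)/(1 − pₑ) = (0.7172 − 0.4821)/(1 − 0.4821) = 0.454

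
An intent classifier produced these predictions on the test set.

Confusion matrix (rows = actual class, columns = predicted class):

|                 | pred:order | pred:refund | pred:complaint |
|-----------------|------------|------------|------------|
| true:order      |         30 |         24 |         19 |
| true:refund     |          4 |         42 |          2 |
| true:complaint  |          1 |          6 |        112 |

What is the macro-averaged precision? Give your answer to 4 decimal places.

0.7609

Per-class precision (TP/(TP+FP)):
  order: TP=30, FP=4+1=5 → 30/35 = 0.85714
  refund: TP=42, FP=24+6=30 → 42/72 = 0.58333
  complaint: TP=112, FP=19+2=21 → 112/133 = 0.84211
Macro-precision = mean = (0.85714 + 0.58333 + 0.84211) / 3 = 0.7609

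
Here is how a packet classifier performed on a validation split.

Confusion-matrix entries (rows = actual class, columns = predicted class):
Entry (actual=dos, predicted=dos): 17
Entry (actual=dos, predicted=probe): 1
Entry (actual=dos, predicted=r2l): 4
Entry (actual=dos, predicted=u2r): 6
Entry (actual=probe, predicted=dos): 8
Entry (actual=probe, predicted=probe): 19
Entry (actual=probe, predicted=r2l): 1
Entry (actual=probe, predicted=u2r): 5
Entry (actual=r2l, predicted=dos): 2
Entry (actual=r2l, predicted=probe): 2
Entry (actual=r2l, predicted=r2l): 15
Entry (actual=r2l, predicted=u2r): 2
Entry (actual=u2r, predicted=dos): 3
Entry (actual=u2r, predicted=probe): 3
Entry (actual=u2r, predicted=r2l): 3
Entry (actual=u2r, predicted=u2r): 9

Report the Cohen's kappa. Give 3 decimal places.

Observed agreement pₒ = trace/N = 60/100 = 0.6000
Expected agreement pₑ = Σ (rowᵢ·colᵢ)/N² = (28·30 + 33·25 + 21·23 + 18·22)/100² = 0.2544
κ = (pₒ − pₑ)/(1 − pₑ) = (0.6000 − 0.2544)/(1 − 0.2544) = 0.464

0.464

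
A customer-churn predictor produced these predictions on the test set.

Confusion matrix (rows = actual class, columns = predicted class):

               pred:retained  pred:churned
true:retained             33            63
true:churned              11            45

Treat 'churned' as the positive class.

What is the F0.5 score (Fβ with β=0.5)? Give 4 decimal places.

0.4611

Fβ = (1+β²)·TP / ((1+β²)·TP + β²·FN + FP), with β²=1/4
= 1.25·45 / (1.25·45 + 0.25·11 + 63) = 0.4611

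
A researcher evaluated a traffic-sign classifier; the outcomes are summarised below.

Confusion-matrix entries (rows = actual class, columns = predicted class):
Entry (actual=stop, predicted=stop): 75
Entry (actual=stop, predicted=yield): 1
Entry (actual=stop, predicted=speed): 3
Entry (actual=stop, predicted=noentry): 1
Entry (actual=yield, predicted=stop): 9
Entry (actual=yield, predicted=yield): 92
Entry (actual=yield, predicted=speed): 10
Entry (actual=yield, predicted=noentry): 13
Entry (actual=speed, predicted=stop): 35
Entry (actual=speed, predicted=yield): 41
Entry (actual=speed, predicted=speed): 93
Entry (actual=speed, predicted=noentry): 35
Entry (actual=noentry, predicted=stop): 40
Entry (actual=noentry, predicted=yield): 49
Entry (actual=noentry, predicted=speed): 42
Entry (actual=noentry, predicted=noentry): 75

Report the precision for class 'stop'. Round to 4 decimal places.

One-vs-rest for 'stop': TP = diagonal; FP = other classes predicted 'stop'; FN = 'stop' predicted as other.
precision = TP/(TP+FP).
stop: TP=75, FP=9+35+40=84 → 75/159 = 0.47170

0.4717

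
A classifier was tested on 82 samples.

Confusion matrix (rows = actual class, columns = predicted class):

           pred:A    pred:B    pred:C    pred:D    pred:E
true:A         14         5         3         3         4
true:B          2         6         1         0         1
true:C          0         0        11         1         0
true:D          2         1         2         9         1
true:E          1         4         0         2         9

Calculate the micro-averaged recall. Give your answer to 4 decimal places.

Micro-averaging pools counts across classes: ΣTP=49, ΣFP=33, ΣFN=33.
Micro-recall = TP/(TP+FN) on pooled counts = 0.5976 (equals overall accuracy in single-label multiclass).

0.5976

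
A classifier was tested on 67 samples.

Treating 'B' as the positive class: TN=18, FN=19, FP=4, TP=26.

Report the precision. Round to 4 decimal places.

0.8667

Precision = TP/(TP+FP) = 26/(26+4) = 26/30 = 0.8667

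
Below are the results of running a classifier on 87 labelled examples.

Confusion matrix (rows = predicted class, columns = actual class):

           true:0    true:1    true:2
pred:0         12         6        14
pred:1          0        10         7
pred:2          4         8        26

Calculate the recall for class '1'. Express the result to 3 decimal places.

One-vs-rest for '1': TP = diagonal; FP = other classes predicted '1'; FN = '1' predicted as other.
recall = TP/(TP+FN).
1: TP=10, FN=6+8=14 → 10/24 = 0.4167

0.417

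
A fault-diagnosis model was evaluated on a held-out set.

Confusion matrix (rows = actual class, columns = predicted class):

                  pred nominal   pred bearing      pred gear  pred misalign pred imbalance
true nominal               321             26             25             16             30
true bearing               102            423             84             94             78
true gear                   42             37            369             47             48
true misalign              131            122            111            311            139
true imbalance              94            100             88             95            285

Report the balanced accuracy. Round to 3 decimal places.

0.560

Balanced accuracy = mean of per-class recall.
  nominal: recall = 321/418 = 0.7679
  bearing: recall = 423/781 = 0.5416
  gear: recall = 369/543 = 0.6796
  misalign: recall = 311/814 = 0.3821
  imbalance: recall = 285/662 = 0.4305
Mean = (0.7679 + 0.5416 + 0.6796 + 0.3821 + 0.4305) / 5 = 0.560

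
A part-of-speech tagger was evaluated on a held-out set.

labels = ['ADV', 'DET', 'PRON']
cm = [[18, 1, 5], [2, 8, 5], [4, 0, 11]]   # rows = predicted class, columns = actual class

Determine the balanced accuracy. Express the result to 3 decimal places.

0.721

Balanced accuracy = mean of per-class recall.
  ADV: recall = 18/24 = 0.7500
  DET: recall = 8/9 = 0.8889
  PRON: recall = 11/21 = 0.5238
Mean = (0.7500 + 0.8889 + 0.5238) / 3 = 0.721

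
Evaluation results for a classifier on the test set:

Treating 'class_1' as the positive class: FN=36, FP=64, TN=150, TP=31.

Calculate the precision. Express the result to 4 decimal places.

0.3263

Precision = TP/(TP+FP) = 31/(31+64) = 31/95 = 0.3263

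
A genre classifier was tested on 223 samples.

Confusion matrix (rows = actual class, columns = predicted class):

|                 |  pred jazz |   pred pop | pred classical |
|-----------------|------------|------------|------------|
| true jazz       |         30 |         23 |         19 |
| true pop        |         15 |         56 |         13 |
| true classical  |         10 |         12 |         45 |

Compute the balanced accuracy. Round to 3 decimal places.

0.585

Balanced accuracy = mean of per-class recall.
  jazz: recall = 30/72 = 0.4167
  pop: recall = 56/84 = 0.6667
  classical: recall = 45/67 = 0.6716
Mean = (0.4167 + 0.6667 + 0.6716) / 3 = 0.585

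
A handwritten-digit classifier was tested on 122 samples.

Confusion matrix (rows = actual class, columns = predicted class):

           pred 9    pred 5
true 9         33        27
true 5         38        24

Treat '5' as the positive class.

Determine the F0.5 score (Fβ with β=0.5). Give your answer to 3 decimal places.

0.451

Fβ = (1+β²)·TP / ((1+β²)·TP + β²·FN + FP), with β²=1/4
= 1.25·24 / (1.25·24 + 0.25·38 + 27) = 0.451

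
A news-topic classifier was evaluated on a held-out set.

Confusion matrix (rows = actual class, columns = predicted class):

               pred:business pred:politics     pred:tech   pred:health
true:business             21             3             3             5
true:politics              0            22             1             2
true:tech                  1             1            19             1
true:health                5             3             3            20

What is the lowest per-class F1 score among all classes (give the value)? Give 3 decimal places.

Per-class F1 score (2·TP/(2·TP+FP+FN)):
  business: TP=21, FP=0+1+5=6, FN=3+3+5=11 → 42/59 = 0.7119
  politics: TP=22, FP=3+1+3=7, FN=0+1+2=3 → 44/54 = 0.8148
  tech: TP=19, FP=3+1+3=7, FN=1+1+1=3 → 38/48 = 0.7917
  health: TP=20, FP=5+2+1=8, FN=5+3+3=11 → 40/59 = 0.6780
Lowest is class 'health' with F1 score = 0.678.

0.678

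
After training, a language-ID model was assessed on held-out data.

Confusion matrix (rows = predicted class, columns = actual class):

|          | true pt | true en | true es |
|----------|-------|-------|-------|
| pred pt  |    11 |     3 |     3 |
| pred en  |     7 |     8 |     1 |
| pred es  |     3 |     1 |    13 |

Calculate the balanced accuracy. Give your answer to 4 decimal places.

Balanced accuracy = mean of per-class recall.
  pt: recall = 11/21 = 0.52381
  en: recall = 8/12 = 0.66667
  es: recall = 13/17 = 0.76471
Mean = (0.52381 + 0.66667 + 0.76471) / 3 = 0.6517

0.6517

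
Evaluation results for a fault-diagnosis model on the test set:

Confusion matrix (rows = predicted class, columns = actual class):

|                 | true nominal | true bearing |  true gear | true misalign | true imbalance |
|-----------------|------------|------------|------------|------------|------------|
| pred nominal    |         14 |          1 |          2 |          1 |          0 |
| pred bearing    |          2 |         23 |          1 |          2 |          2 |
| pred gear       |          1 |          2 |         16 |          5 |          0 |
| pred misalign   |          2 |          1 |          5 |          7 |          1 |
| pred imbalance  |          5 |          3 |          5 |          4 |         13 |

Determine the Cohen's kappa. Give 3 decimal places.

0.522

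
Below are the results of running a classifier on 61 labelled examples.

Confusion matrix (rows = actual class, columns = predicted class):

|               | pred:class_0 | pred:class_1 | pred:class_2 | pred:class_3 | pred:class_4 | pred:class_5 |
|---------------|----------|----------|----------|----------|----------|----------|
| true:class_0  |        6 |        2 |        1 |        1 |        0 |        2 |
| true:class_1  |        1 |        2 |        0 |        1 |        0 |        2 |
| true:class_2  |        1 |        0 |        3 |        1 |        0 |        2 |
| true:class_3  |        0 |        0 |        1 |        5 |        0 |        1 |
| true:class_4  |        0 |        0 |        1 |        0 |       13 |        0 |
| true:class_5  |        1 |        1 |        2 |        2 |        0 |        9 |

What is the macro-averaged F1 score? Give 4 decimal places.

0.5778

Per-class F1 score (2·TP/(2·TP+FP+FN)):
  class_0: TP=6, FP=1+1+0+0+1=3, FN=2+1+1+0+2=6 → 12/21 = 0.57143
  class_1: TP=2, FP=2+0+0+0+1=3, FN=1+0+1+0+2=4 → 4/11 = 0.36364
  class_2: TP=3, FP=1+0+1+1+2=5, FN=1+0+1+0+2=4 → 6/15 = 0.40000
  class_3: TP=5, FP=1+1+1+0+2=5, FN=0+0+1+0+1=2 → 10/17 = 0.58824
  class_4: TP=13, FP=0+0+0+0+0=0, FN=0+0+1+0+0=1 → 26/27 = 0.96296
  class_5: TP=9, FP=2+2+2+1+0=7, FN=1+1+2+2+0=6 → 18/31 = 0.58065
Macro-F1 score = mean = (0.57143 + 0.36364 + 0.40000 + 0.58824 + 0.96296 + 0.58065) / 6 = 0.5778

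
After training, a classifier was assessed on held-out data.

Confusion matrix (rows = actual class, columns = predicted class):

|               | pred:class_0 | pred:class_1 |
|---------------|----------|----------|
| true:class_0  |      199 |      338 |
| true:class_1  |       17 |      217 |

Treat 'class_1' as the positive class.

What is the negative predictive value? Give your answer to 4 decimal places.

0.9213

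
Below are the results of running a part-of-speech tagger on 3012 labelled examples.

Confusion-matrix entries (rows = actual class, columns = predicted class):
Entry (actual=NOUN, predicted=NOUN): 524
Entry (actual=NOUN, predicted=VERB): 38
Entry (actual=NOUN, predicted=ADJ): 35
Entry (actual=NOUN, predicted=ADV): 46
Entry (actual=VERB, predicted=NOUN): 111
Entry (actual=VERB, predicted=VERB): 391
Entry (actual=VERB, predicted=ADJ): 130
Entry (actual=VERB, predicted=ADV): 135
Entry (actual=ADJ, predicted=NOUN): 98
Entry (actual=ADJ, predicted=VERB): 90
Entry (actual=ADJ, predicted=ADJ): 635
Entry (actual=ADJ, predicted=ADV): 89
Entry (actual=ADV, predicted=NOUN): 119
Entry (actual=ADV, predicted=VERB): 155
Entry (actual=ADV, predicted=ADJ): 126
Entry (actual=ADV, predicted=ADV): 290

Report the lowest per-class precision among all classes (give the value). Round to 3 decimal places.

Per-class precision (TP/(TP+FP)):
  NOUN: TP=524, FP=111+98+119=328 → 524/852 = 0.6150
  VERB: TP=391, FP=38+90+155=283 → 391/674 = 0.5801
  ADJ: TP=635, FP=35+130+126=291 → 635/926 = 0.6857
  ADV: TP=290, FP=46+135+89=270 → 290/560 = 0.5179
Lowest is class 'ADV' with precision = 0.518.

0.518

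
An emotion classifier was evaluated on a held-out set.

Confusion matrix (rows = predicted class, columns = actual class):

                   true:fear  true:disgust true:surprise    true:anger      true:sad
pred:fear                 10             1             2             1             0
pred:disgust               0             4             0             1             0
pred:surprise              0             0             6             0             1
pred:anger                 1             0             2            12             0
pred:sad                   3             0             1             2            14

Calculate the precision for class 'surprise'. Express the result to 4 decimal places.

precision = TP/(TP+FP).
surprise: TP=6, FP=0+0+0+1=1 → 6/7 = 0.85714

0.8571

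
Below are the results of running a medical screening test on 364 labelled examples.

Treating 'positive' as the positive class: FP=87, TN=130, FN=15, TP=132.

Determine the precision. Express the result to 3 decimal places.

Precision = TP/(TP+FP) = 132/(132+87) = 132/219 = 0.603

0.603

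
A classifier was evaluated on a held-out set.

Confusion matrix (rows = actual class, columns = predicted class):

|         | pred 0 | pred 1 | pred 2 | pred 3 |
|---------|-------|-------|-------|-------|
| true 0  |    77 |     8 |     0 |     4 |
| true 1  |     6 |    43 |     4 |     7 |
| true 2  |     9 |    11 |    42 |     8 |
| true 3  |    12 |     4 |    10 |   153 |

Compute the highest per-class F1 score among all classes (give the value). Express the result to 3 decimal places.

0.872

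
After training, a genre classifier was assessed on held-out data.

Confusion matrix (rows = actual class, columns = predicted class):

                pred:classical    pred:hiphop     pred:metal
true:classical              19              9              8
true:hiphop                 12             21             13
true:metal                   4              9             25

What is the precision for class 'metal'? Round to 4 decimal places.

One-vs-rest for 'metal': TP = diagonal; FP = other classes predicted 'metal'; FN = 'metal' predicted as other.
precision = TP/(TP+FP).
metal: TP=25, FP=8+13=21 → 25/46 = 0.54348

0.5435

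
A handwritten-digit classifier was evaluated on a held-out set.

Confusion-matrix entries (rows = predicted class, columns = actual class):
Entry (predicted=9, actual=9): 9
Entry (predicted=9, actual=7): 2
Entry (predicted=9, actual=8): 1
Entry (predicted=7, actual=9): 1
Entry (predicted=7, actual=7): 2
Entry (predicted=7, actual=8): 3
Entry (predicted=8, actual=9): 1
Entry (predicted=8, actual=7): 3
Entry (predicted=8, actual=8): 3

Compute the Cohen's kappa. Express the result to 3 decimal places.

Observed agreement pₒ = trace/N = 14/25 = 0.5600
Expected agreement pₑ = Σ (rowᵢ·colᵢ)/N² = (11·12 + 7·6 + 7·7)/25² = 0.3568
κ = (pₒ − pₑ)/(1 − pₑ) = (0.5600 − 0.3568)/(1 − 0.3568) = 0.316

0.316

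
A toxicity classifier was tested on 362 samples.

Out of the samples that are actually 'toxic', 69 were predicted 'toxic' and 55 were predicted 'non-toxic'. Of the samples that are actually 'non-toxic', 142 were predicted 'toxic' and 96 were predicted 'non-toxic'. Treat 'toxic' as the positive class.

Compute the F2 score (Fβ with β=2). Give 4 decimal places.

Fβ = (1+β²)·TP / ((1+β²)·TP + β²·FN + FP), with β²=4
= 5·69 / (5·69 + 4·55 + 142) = 0.4880

0.4880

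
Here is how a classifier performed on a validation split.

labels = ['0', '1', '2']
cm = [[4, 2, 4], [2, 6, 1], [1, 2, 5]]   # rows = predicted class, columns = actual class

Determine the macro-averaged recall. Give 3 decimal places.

Per-class recall (TP/(TP+FN)):
  0: TP=4, FN=2+1=3 → 4/7 = 0.5714
  1: TP=6, FN=2+2=4 → 6/10 = 0.6000
  2: TP=5, FN=4+1=5 → 5/10 = 0.5000
Macro-recall = mean = (0.5714 + 0.6000 + 0.5000) / 3 = 0.557

0.557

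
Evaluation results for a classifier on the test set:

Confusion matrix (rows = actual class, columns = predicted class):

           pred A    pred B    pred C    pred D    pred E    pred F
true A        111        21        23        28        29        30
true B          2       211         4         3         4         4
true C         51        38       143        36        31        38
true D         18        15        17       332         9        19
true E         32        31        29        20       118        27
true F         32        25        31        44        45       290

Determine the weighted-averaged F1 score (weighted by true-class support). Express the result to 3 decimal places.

0.612

Per-class F1 score (2·TP/(2·TP+FP+FN)):
  A: TP=111, FP=2+51+18+32+32=135, FN=21+23+28+29+30=131 → 222/488 = 0.4549
  B: TP=211, FP=21+38+15+31+25=130, FN=2+4+3+4+4=17 → 422/569 = 0.7417
  C: TP=143, FP=23+4+17+29+31=104, FN=51+38+36+31+38=194 → 286/584 = 0.4897
  D: TP=332, FP=28+3+36+20+44=131, FN=18+15+17+9+19=78 → 664/873 = 0.7606
  E: TP=118, FP=29+4+31+9+45=118, FN=32+31+29+20+27=139 → 236/493 = 0.4787
  F: TP=290, FP=30+4+38+19+27=118, FN=32+25+31+44+45=177 → 580/875 = 0.6629
Weighted-F1 score = Σ (supportᵢ/N)·F1 scoreᵢ with N=1941: (242/1941)·0.4549 + (228/1941)·0.7417 + (337/1941)·0.4897 + (410/1941)·0.7606 + (257/1941)·0.4787 + (467/1941)·0.6629 = 0.612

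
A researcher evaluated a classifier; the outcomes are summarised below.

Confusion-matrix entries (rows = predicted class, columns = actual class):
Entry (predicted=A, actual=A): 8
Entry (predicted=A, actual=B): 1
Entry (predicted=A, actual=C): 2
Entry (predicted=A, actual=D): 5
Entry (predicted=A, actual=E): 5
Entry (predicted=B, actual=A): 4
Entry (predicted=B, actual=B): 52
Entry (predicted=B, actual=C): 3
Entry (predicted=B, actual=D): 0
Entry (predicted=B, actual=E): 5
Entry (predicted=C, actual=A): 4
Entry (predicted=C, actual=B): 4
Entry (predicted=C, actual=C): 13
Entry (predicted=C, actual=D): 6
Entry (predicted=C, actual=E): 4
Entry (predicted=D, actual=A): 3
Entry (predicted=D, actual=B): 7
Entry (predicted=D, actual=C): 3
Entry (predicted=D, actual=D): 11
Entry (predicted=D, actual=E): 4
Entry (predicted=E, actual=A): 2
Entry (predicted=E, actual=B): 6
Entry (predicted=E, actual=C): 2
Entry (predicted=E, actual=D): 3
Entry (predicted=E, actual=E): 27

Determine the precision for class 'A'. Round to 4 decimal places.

One-vs-rest for 'A': TP = diagonal; FP = other classes predicted 'A'; FN = 'A' predicted as other.
precision = TP/(TP+FP).
A: TP=8, FP=1+2+5+5=13 → 8/21 = 0.38095

0.3810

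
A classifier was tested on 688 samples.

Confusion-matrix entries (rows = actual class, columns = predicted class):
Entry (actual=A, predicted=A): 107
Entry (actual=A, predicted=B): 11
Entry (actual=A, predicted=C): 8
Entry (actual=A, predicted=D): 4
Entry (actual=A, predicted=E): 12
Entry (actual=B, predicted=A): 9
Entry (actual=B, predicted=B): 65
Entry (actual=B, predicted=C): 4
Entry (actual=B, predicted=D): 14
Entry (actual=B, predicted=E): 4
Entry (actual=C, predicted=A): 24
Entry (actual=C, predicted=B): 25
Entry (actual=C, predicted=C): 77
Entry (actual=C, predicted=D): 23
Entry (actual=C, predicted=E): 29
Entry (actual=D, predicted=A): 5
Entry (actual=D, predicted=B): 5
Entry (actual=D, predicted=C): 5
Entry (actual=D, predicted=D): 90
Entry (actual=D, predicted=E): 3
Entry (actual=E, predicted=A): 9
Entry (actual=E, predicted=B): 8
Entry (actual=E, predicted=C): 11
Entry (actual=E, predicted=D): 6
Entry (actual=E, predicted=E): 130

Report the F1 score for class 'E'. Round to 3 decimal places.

Take TP from the diagonal, FP from the rest of the 'E' prediction marginal, FN from the rest of the 'E' actual marginal.
F1 score = 2·TP/(2·TP+FP+FN).
E: TP=130, FP=12+4+29+3=48, FN=9+8+11+6=34 → 260/342 = 0.7602

0.760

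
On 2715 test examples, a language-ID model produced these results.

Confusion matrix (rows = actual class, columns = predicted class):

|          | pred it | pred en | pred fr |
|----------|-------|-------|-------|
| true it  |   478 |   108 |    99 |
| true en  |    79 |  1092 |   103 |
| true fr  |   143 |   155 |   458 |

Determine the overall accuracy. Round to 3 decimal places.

Accuracy = trace / total = (478+1092+458=2028) / 2715 = 2028/2715 = 0.747

0.747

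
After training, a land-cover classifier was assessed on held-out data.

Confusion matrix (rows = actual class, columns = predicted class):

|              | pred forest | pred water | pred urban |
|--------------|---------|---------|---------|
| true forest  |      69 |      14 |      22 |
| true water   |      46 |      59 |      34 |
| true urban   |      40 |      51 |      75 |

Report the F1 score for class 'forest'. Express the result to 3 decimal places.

Take TP from the diagonal, FP from the rest of the 'forest' prediction marginal, FN from the rest of the 'forest' actual marginal.
F1 score = 2·TP/(2·TP+FP+FN).
forest: TP=69, FP=46+40=86, FN=14+22=36 → 138/260 = 0.5308

0.531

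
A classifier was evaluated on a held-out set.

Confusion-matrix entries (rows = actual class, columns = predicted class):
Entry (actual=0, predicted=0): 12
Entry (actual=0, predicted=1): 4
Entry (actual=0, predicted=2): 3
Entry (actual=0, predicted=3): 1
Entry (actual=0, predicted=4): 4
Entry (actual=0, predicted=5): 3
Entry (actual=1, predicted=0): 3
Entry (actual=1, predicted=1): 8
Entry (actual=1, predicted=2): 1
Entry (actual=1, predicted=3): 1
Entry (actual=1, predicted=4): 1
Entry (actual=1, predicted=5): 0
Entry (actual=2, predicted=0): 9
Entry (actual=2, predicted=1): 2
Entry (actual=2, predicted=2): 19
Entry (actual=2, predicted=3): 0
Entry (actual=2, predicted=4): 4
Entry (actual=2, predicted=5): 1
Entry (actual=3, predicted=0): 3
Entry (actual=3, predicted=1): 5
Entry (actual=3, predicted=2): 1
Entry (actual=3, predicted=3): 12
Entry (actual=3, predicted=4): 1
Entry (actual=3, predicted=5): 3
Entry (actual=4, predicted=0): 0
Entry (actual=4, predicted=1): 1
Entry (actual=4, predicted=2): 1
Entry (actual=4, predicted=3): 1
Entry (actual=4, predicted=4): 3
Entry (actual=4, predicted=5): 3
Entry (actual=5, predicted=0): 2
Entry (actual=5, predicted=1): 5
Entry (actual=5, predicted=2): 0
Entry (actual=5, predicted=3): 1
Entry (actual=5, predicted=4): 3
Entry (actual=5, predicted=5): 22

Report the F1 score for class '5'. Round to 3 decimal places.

Take TP from the diagonal, FP from the rest of the '5' prediction marginal, FN from the rest of the '5' actual marginal.
F1 score = 2·TP/(2·TP+FP+FN).
5: TP=22, FP=3+0+1+3+3=10, FN=2+5+0+1+3=11 → 44/65 = 0.6769

0.677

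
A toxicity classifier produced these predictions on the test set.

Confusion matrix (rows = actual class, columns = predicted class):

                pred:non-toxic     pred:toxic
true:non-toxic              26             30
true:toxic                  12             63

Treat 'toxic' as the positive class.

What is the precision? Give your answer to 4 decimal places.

Precision = TP/(TP+FP) = 63/(63+30) = 63/93 = 0.6774

0.6774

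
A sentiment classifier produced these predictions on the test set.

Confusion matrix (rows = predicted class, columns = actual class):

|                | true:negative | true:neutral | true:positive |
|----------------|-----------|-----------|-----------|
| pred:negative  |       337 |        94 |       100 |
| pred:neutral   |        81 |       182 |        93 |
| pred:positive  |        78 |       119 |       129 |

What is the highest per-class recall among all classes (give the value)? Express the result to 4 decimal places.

0.6794

Per-class recall (TP/(TP+FN)):
  negative: TP=337, FN=81+78=159 → 337/496 = 0.67944
  neutral: TP=182, FN=94+119=213 → 182/395 = 0.46076
  positive: TP=129, FN=100+93=193 → 129/322 = 0.40062
Highest is class 'negative' with recall = 0.6794.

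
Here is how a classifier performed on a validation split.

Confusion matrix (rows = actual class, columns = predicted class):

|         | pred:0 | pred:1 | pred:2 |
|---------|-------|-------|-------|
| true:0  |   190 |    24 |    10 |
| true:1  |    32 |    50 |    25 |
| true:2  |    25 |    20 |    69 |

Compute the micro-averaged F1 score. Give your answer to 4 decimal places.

Micro-averaging pools counts across classes: ΣTP=309, ΣFP=136, ΣFN=136.
Micro-F1 score = 2·TP/(2·TP+FP+FN) on pooled counts = 0.6944 (equals overall accuracy in single-label multiclass).

0.6944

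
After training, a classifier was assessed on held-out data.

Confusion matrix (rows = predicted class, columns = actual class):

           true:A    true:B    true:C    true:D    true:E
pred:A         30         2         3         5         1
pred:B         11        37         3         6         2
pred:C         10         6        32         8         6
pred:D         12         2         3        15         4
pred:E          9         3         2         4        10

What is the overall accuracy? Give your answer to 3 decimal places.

0.549

Accuracy = trace / total = (30+37+32+15+10=124) / 226 = 124/226 = 0.549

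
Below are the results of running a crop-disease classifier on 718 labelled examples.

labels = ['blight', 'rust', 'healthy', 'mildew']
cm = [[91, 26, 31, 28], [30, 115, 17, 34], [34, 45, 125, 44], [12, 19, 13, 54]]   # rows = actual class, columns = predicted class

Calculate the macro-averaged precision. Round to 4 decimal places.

Per-class precision (TP/(TP+FP)):
  blight: TP=91, FP=30+34+12=76 → 91/167 = 0.54491
  rust: TP=115, FP=26+45+19=90 → 115/205 = 0.56098
  healthy: TP=125, FP=31+17+13=61 → 125/186 = 0.67204
  mildew: TP=54, FP=28+34+44=106 → 54/160 = 0.33750
Macro-precision = mean = (0.54491 + 0.56098 + 0.67204 + 0.33750) / 4 = 0.5289

0.5289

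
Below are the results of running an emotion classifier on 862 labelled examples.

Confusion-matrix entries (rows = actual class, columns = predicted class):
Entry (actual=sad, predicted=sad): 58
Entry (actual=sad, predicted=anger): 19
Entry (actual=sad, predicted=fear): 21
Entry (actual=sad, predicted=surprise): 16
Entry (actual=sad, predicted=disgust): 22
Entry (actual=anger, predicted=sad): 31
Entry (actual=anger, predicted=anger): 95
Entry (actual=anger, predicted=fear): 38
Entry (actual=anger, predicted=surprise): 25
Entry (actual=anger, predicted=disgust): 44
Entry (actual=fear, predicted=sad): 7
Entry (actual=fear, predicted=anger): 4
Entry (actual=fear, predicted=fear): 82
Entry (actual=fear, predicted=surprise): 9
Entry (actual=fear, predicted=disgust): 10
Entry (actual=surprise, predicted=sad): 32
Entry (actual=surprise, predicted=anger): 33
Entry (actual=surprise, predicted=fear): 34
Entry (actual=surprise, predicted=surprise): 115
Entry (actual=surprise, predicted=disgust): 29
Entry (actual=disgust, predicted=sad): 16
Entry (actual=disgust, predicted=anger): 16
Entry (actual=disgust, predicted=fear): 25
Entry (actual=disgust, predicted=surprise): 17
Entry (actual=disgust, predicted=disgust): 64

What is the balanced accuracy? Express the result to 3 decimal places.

Balanced accuracy = mean of per-class recall.
  sad: recall = 58/136 = 0.4265
  anger: recall = 95/233 = 0.4077
  fear: recall = 82/112 = 0.7321
  surprise: recall = 115/243 = 0.4733
  disgust: recall = 64/138 = 0.4638
Mean = (0.4265 + 0.4077 + 0.7321 + 0.4733 + 0.4638) / 5 = 0.501

0.501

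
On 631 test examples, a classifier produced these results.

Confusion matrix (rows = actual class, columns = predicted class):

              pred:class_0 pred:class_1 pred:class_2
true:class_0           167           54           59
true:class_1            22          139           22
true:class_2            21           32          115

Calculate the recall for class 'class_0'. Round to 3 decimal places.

0.596

recall = TP/(TP+FN).
class_0: TP=167, FN=54+59=113 → 167/280 = 0.5964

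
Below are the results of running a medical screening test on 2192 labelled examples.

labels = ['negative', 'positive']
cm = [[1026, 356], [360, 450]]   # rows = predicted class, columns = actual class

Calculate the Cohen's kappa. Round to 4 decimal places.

Observed agreement pₒ = trace/N = 1476/2192 = 0.67336
Expected agreement pₑ = Σ (rowᵢ·colᵢ)/N² = (1386·1382 + 806·810)/2192² = 0.53452
κ = (pₒ − pₑ)/(1 − pₑ) = (0.67336 − 0.53452)/(1 − 0.53452) = 0.2983

0.2983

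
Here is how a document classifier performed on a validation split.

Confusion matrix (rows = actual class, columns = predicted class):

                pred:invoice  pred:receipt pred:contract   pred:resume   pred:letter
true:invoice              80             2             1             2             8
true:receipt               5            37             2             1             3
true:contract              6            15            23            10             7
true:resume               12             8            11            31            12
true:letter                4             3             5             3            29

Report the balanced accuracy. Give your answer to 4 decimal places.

0.6172

Balanced accuracy = mean of per-class recall.
  invoice: recall = 80/93 = 0.86022
  receipt: recall = 37/48 = 0.77083
  contract: recall = 23/61 = 0.37705
  resume: recall = 31/74 = 0.41892
  letter: recall = 29/44 = 0.65909
Mean = (0.86022 + 0.77083 + 0.37705 + 0.41892 + 0.65909) / 5 = 0.6172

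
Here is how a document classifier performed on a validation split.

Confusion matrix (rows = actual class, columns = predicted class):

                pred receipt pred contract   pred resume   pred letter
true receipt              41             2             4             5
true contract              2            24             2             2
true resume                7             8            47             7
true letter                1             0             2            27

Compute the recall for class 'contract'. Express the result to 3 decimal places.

recall = TP/(TP+FN).
contract: TP=24, FN=2+2+2=6 → 24/30 = 0.8000

0.800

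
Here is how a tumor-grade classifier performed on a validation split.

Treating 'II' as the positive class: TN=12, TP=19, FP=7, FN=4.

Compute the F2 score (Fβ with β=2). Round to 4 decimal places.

Fβ = (1+β²)·TP / ((1+β²)·TP + β²·FN + FP), with β²=4
= 5·19 / (5·19 + 4·4 + 7) = 0.8051

0.8051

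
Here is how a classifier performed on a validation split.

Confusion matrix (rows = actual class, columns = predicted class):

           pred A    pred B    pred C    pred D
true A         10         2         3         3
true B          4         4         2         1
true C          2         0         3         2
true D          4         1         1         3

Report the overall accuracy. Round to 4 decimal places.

0.4444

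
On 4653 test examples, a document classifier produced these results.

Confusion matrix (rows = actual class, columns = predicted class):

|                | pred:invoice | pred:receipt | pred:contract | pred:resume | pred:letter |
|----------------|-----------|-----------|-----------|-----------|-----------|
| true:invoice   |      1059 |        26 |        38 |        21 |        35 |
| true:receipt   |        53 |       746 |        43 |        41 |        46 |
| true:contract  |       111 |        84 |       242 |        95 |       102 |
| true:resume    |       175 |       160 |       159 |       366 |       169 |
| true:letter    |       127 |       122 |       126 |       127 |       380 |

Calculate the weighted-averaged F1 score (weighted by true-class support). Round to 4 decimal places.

Per-class F1 score (2·TP/(2·TP+FP+FN)):
  invoice: TP=1059, FP=53+111+175+127=466, FN=26+38+21+35=120 → 2118/2704 = 0.78328
  receipt: TP=746, FP=26+84+160+122=392, FN=53+43+41+46=183 → 1492/2067 = 0.72182
  contract: TP=242, FP=38+43+159+126=366, FN=111+84+95+102=392 → 484/1242 = 0.38969
  resume: TP=366, FP=21+41+95+127=284, FN=175+160+159+169=663 → 732/1679 = 0.43597
  letter: TP=380, FP=35+46+102+169=352, FN=127+122+126+127=502 → 760/1614 = 0.47088
Weighted-F1 score = Σ (supportᵢ/N)·F1 scoreᵢ with N=4653: (1179/4653)·0.78328 + (929/4653)·0.72182 + (634/4653)·0.38969 + (1029/4653)·0.43597 + (882/4653)·0.47088 = 0.5814

0.5814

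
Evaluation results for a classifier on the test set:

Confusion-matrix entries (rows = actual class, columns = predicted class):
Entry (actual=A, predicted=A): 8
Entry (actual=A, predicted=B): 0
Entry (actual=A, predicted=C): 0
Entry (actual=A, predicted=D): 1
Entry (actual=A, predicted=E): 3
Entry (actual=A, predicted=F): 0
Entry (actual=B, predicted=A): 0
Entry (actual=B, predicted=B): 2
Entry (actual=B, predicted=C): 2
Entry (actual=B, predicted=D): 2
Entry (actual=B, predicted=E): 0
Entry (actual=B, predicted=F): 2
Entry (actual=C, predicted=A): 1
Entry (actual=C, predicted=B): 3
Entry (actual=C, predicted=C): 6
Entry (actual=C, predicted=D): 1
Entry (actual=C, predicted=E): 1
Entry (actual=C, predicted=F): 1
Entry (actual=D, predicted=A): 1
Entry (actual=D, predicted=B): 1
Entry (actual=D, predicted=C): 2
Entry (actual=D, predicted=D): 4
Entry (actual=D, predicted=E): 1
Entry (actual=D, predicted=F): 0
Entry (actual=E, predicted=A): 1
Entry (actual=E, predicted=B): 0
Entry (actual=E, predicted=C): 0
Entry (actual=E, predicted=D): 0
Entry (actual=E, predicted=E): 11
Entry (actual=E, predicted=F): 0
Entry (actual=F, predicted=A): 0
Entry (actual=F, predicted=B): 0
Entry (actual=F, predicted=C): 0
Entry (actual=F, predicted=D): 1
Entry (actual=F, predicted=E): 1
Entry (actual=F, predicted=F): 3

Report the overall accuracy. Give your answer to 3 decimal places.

Accuracy = trace / total = (8+2+6+4+11+3=34) / 59 = 34/59 = 0.576

0.576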